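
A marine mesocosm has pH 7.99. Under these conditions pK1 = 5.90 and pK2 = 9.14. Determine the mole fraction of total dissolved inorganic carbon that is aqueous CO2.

α₀ = 1 / (1 + K1/[H⁺] + K1K2/[H⁺]²) = 1 / (1 + 10^+2.09 + 10^+0.94)
   = 1 / (1 + 123.03 + 8.7096) = 1/132.74 = 0.007534

α₀ = 0.00753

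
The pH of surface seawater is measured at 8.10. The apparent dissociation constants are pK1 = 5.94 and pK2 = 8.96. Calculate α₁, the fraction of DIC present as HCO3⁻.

α₁ = 0.873

α₁ = 1 / (1 + [H⁺]/K1 + K2/[H⁺]) = 1 / (1 + 10^-2.16 + 10^-0.86)
   = 1 / (1 + 0.0069183 + 0.13804) = 1/1.1450 = 0.8734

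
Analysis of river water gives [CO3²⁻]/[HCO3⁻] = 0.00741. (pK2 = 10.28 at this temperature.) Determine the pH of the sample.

pH = 8.15

From K2 = [H⁺][CO3²⁻]/[HCO3⁻]:  pH = pK2 + log₁₀([CO3²⁻]/[HCO3⁻])
log₁₀(0.00741) = -2.130
pH = 10.28 + (-2.130) = 8.15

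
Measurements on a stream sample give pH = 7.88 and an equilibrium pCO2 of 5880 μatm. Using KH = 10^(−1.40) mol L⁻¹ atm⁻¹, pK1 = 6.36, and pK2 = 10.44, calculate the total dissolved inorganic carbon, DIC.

[CO2*] = KH · pCO2 = 10^(−1.40) × 5880×10^-6 = 2.341×10^-4 mol/L
α₀ = 1/(1 + K1/[H⁺] + K1K2/[H⁺]²) = 1/(1 + 10^+1.52 + 10^-1.04) = 0.02924
DIC = [CO2*]/α₀ = 2.341×10^-4 / 0.02924 = 8.01 mmol/L

DIC = 8.01 mmol/L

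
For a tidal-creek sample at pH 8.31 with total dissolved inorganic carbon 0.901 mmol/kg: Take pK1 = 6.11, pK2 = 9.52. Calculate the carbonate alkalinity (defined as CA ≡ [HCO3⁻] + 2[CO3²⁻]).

CA = [HCO3⁻] + 2[CO3²⁻] = (α₁ + 2α₂)·DIC
At pH 8.31: [H⁺]/K1 = 10^-2.20 = 0.0063096, K2/[H⁺] = 10^-1.21 = 0.061660
α₁ = 1/(1 + 0.0063096 + 0.061660) = 1/1.0680 = 0.9364; α₂ = α₁·K2/[H⁺] = 0.05774
α₁ + 2α₂ = 1.0518
CA = 1.0518 × 0.901 = 0.948 mmol/kg

CA = 0.948 mmol/kg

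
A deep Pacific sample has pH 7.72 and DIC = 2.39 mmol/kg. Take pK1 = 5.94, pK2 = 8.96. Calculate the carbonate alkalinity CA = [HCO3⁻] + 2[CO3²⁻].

CA = 2.48 mmol/kg

CA = [HCO3⁻] + 2[CO3²⁻] = (α₁ + 2α₂)·DIC
At pH 7.72: [H⁺]/K1 = 10^-1.78 = 0.016596, K2/[H⁺] = 10^-1.24 = 0.057544
α₁ = 1/(1 + 0.016596 + 0.057544) = 1/1.0741 = 0.9310; α₂ = α₁·K2/[H⁺] = 0.05357
α₁ + 2α₂ = 1.0381
CA = 1.0381 × 2.39 = 2.48 mmol/kg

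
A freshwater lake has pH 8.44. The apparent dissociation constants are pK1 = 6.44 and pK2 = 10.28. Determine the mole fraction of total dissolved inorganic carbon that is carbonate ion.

α₂ = 0.0141

α₂ = 1 / (1 + [H⁺]/K2 + [H⁺]²/(K1K2)) = 1 / (1 + 10^+1.84 + 10^-0.16)
   = 1 / (1 + 69.183 + 0.69183) = 1/70.875 = 0.01411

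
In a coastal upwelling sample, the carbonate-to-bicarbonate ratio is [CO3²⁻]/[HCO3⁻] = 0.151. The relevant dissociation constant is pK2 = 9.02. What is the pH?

From K2 = [H⁺][CO3²⁻]/[HCO3⁻]:  pH = pK2 + log₁₀([CO3²⁻]/[HCO3⁻])
log₁₀(0.151) = -0.821
pH = 9.02 + (-0.821) = 8.20

pH = 8.20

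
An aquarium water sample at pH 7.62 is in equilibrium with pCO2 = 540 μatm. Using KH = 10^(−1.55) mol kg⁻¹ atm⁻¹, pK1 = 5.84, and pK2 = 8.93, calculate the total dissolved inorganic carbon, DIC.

[CO2*] = KH · pCO2 = 10^(−1.55) × 540×10^-6 = 1.522×10^-5 mol/kg
α₀ = 1/(1 + K1/[H⁺] + K1K2/[H⁺]²) = 1/(1 + 10^+1.78 + 10^+0.47) = 0.01557
DIC = [CO2*]/α₀ = 1.522×10^-5 / 0.01557 = 0.977 mmol/kg

DIC = 0.977 mmol/kg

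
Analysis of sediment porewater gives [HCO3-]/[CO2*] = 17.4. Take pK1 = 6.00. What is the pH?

pH = 7.24

From K1 = [H⁺][HCO3-]/[CO2*]:  pH = pK1 + log₁₀([HCO3-]/[CO2*])
log₁₀(17.4) = +1.241
pH = 6.00 + (+1.241) = 7.24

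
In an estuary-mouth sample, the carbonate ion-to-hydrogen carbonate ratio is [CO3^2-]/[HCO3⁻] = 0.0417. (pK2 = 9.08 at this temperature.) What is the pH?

From K2 = [H⁺][CO3^2-]/[HCO3⁻]:  pH = pK2 + log₁₀([CO3^2-]/[HCO3⁻])
log₁₀(0.0417) = -1.380
pH = 9.08 + (-1.380) = 7.70

pH = 7.70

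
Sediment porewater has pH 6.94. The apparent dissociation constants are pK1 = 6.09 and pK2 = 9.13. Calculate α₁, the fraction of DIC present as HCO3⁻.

α₁ = 1 / (1 + [H⁺]/K1 + K2/[H⁺]) = 1 / (1 + 10^-0.85 + 10^-2.19)
   = 1 / (1 + 0.14125 + 0.0064565) = 1/1.1477 = 0.8713

α₁ = 0.871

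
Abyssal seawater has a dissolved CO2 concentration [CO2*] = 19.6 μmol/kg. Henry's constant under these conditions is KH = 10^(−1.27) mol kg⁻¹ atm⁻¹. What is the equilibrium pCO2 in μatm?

KH = 10^(−1.27) = 5.370×10^-2 mol kg⁻¹ atm⁻¹
pCO2 = [CO2*]/KH = 19.6×10^-6 / 5.370×10^-2 = 3.65×10^-4 atm = 365 μatm

pCO2 = 365 μatm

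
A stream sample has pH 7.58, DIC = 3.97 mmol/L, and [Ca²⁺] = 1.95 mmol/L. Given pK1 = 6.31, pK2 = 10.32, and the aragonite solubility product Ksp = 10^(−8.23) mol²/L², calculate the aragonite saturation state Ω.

Ω = 2.27

α₂ = 1 / (1 + [H⁺]/K2 + [H⁺]²/(K1K2)) = 1 / (1 + 10^+2.74 + 10^+1.47)
   = 1 / (1 + 549.54 + 29.512) = 1/580.05 = 0.001724
[CO3²⁻] = α₂ × DIC = 0.001724 × 3.97 = 0.006844 mmol/L = 6.844 μmol/L
Ksp = 10^(−8.23) = 5.888×10^-9
Ω = [Ca²⁺][CO3²⁻]/Ksp = (1.95×10^-3)(6.844×10^-6) / 5.888×10^-9 = 2.27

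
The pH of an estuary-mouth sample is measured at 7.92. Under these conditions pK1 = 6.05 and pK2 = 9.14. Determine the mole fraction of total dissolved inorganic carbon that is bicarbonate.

α₁ = 1 / (1 + [H⁺]/K1 + K2/[H⁺]) = 1 / (1 + 10^-1.87 + 10^-1.22)
   = 1 / (1 + 0.013490 + 0.060256) = 1/1.0737 = 0.9313

α₁ = 0.931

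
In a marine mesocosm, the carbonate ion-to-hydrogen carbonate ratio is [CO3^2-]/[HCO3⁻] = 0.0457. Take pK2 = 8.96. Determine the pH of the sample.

pH = 7.62

From K2 = [H⁺][CO3^2-]/[HCO3⁻]:  pH = pK2 + log₁₀([CO3^2-]/[HCO3⁻])
log₁₀(0.0457) = -1.340
pH = 8.96 + (-1.340) = 7.62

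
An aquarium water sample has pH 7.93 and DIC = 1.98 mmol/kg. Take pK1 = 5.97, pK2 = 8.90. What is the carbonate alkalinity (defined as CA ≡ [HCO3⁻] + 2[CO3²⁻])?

CA = 2.15 mmol/kg

CA = [HCO3⁻] + 2[CO3²⁻] = (α₁ + 2α₂)·DIC
At pH 7.93: [H⁺]/K1 = 10^-1.96 = 0.010965, K2/[H⁺] = 10^-0.97 = 0.10715
α₁ = 1/(1 + 0.010965 + 0.10715) = 1/1.1181 = 0.8944; α₂ = α₁·K2/[H⁺] = 0.09583
α₁ + 2α₂ = 1.0860
CA = 1.0860 × 1.98 = 2.15 mmol/kg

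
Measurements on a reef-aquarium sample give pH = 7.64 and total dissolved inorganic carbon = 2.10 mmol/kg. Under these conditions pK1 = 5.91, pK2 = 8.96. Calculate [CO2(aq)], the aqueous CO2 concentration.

[CO2*] = 0.0367 mmol/kg

α₀ = 1 / (1 + K1/[H⁺] + K1K2/[H⁺]²) = 1 / (1 + 10^+1.73 + 10^+0.41)
   = 1 / (1 + 53.703 + 2.5704) = 1/57.274 = 0.01746
[CO2*] = α₀ × DIC = 0.01746 × 2.10 = 0.0367 mmol/kg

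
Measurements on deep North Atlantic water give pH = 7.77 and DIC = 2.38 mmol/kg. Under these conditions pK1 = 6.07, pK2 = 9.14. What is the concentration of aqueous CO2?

[CO2*] = 0.0447 mmol/kg

α₀ = 1 / (1 + K1/[H⁺] + K1K2/[H⁺]²) = 1 / (1 + 10^+1.70 + 10^+0.33)
   = 1 / (1 + 50.119 + 2.1380) = 1/53.257 = 0.01878
[CO2*] = α₀ × DIC = 0.01878 × 2.38 = 0.0447 mmol/kg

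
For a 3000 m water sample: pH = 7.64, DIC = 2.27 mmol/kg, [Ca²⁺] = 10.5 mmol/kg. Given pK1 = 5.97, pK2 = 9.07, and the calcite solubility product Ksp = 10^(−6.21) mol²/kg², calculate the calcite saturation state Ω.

Ω = 1.36

α₂ = 1 / (1 + [H⁺]/K2 + [H⁺]²/(K1K2)) = 1 / (1 + 10^+1.43 + 10^-0.24)
   = 1 / (1 + 26.915 + 0.57544) = 1/28.491 = 0.03510
[CO3²⁻] = α₂ × DIC = 0.03510 × 2.27 = 0.07967 mmol/kg
Ksp = 10^(−6.21) = 6.166×10^-7
Ω = [Ca²⁺][CO3²⁻]/Ksp = (10.5×10^-3)(7.967×10^-5) / 6.166×10^-7 = 1.36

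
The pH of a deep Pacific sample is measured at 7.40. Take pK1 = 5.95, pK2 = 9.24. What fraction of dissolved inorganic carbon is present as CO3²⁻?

α₂ = 1 / (1 + [H⁺]/K2 + [H⁺]²/(K1K2)) = 1 / (1 + 10^+1.84 + 10^+0.39)
   = 1 / (1 + 69.183 + 2.4547) = 1/72.638 = 0.01377

α₂ = 0.0138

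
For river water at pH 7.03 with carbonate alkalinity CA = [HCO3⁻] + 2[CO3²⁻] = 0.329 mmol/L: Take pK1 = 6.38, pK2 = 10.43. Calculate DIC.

DIC = 0.402 mmol/L

CA = [HCO3⁻] + 2[CO3²⁻] = (α₁ + 2α₂)·DIC
At pH 7.03: [H⁺]/K1 = 10^-0.65 = 0.22387, K2/[H⁺] = 10^-3.40 = 0.00039811
α₁ = 1/(1 + 0.22387 + 0.00039811) = 1/1.2243 = 0.8168; α₂ = α₁·K2/[H⁺] = 0.0003252
α₁ + 2α₂ = 0.8175
DIC = CA / (α₁ + 2α₂) = 0.329 / 0.8175 = 0.402 mmol/L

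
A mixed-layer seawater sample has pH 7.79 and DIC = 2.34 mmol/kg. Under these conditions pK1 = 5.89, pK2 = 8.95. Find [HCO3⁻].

[HCO3⁻] = 2.16 mmol/kg

α₁ = 1 / (1 + [H⁺]/K1 + K2/[H⁺]) = 1 / (1 + 10^-1.90 + 10^-1.16)
   = 1 / (1 + 0.012589 + 0.069183) = 1/1.0818 = 0.9244
[HCO3⁻] = α₁ × DIC = 0.9244 × 2.34 = 2.16 mmol/kg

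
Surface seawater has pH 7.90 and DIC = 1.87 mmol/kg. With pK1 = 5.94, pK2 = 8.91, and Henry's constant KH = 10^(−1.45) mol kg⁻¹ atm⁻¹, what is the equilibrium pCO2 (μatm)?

α₀ = 1 / (1 + K1/[H⁺] + K1K2/[H⁺]²) = 1 / (1 + 10^+1.96 + 10^+0.95)
   = 1 / (1 + 91.201 + 8.9125) = 1/101.11 = 0.009890
[CO2*] = α₀ × DIC = 0.009890 × 1.87 = 0.01849 mmol/kg = 18.49 μmol/kg
pCO2 = [CO2*]/KH = 1.849×10^-5 / 3.548×10^-2 = 521 μatm

pCO2 = 521 μatm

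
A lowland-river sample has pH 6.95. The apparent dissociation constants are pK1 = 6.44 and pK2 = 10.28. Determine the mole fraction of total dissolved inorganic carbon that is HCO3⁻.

α₁ = 0.764

α₁ = 1 / (1 + [H⁺]/K1 + K2/[H⁺]) = 1 / (1 + 10^-0.51 + 10^-3.33)
   = 1 / (1 + 0.30903 + 0.00046774) = 1/1.3095 = 0.7637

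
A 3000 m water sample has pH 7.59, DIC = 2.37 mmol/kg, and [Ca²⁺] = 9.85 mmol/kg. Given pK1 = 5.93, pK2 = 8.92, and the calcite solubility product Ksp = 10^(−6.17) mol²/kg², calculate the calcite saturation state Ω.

Ω = 1.51

α₂ = 1 / (1 + [H⁺]/K2 + [H⁺]²/(K1K2)) = 1 / (1 + 10^+1.33 + 10^-0.33)
   = 1 / (1 + 21.380 + 0.46774) = 1/22.847 = 0.04377
[CO3²⁻] = α₂ × DIC = 0.04377 × 2.37 = 0.1037 mmol/kg
Ksp = 10^(−6.17) = 6.761×10^-7
Ω = [Ca²⁺][CO3²⁻]/Ksp = (9.85×10^-3)(1.037×10^-4) / 6.761×10^-7 = 1.51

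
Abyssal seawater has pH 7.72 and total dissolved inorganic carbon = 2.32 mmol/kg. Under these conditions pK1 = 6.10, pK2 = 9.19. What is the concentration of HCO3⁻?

[HCO3⁻] = 2.19 mmol/kg

α₁ = 1 / (1 + [H⁺]/K1 + K2/[H⁺]) = 1 / (1 + 10^-1.62 + 10^-1.47)
   = 1 / (1 + 0.023988 + 0.033884) = 1/1.0579 = 0.9453
[HCO3⁻] = α₁ × DIC = 0.9453 × 2.32 = 2.19 mmol/kg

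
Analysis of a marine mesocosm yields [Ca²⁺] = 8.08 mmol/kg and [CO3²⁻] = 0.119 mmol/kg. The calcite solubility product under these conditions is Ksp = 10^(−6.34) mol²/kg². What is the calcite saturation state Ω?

Ksp = 10^(−6.34) = 4.571×10^-7
Ω = [Ca²⁺][CO3²⁻]/Ksp = (8.08×10^-3)(0.119×10^-3) / 4.571×10^-7 = 2.10

Ω = 2.10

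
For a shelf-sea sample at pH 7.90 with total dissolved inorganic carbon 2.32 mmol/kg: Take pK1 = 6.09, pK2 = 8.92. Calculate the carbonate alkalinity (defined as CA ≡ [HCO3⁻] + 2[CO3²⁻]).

CA = 2.49 mmol/kg

CA = [HCO3⁻] + 2[CO3²⁻] = (α₁ + 2α₂)·DIC
At pH 7.90: [H⁺]/K1 = 10^-1.81 = 0.015488, K2/[H⁺] = 10^-1.02 = 0.095499
α₁ = 1/(1 + 0.015488 + 0.095499) = 1/1.1110 = 0.9001; α₂ = α₁·K2/[H⁺] = 0.08596
α₁ + 2α₂ = 1.0720
CA = 1.0720 × 2.32 = 2.49 mmol/kg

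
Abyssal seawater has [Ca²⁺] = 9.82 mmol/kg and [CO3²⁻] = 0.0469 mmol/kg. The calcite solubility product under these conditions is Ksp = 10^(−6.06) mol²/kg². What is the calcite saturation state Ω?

Ksp = 10^(−6.06) = 8.710×10^-7
Ω = [Ca²⁺][CO3²⁻]/Ksp = (9.82×10^-3)(0.0469×10^-3) / 8.710×10^-7 = 0.529

Ω = 0.529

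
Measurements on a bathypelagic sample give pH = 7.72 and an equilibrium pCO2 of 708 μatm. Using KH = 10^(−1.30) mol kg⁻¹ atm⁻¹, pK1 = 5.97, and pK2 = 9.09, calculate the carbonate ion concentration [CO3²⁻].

[CO3²⁻] = 0.0851 mmol/kg

[CO2*] = KH · pCO2 = 10^(−1.30) × 708×10^-6 = 3.548×10^-5 mol/kg
α₀ = 1/(1 + K1/[H⁺] + K1K2/[H⁺]²) = 1/(1 + 10^+1.75 + 10^+0.38) = 0.01677
DIC = [CO2*]/α₀ = 3.548×10^-5 / 0.01677 = 2.116 mmol/kg
[CO3²⁻] = α₂·DIC; α₂ = 0.04023, so [CO3²⁻] = 0.04023 × 2.116 = 0.0851 mmol/kg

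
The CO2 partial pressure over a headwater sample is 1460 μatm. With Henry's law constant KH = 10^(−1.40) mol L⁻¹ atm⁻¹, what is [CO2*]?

[CO2*] = 58.1 μmol/L

KH = 10^(−1.40) = 3.981×10^-2 mol L⁻¹ atm⁻¹
[CO2*] = KH · pCO2 = 3.981×10^-2 × 1460×10^-6 atm = 5.81×10^-5 mol/L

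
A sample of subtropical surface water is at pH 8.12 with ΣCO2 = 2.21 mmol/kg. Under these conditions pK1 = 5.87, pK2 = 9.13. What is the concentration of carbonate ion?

[CO3²⁻] = 0.196 mmol/kg

α₂ = 1 / (1 + [H⁺]/K2 + [H⁺]²/(K1K2)) = 1 / (1 + 10^+1.01 + 10^-1.24)
   = 1 / (1 + 10.233 + 0.057544) = 1/11.290 = 0.08857
[CO3²⁻] = α₂ × DIC = 0.08857 × 2.21 = 0.196 mmol/kg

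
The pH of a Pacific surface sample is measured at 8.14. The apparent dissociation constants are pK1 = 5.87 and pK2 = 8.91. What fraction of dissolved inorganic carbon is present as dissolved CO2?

α₀ = 0.00457

α₀ = 1 / (1 + K1/[H⁺] + K1K2/[H⁺]²) = 1 / (1 + 10^+2.27 + 10^+1.50)
   = 1 / (1 + 186.21 + 31.623) = 1/218.83 = 0.004570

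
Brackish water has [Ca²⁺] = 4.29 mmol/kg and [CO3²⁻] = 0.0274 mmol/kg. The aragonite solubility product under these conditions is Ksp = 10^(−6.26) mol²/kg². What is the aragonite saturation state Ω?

Ksp = 10^(−6.26) = 5.495×10^-7
Ω = [Ca²⁺][CO3²⁻]/Ksp = (4.29×10^-3)(0.0274×10^-3) / 5.495×10^-7 = 0.214

Ω = 0.214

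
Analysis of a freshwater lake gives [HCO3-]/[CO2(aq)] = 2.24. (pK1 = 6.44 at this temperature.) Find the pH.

pH = 6.79

From K1 = [H⁺][HCO3-]/[CO2(aq)]:  pH = pK1 + log₁₀([HCO3-]/[CO2(aq)])
log₁₀(2.24) = +0.350
pH = 6.44 + (+0.350) = 6.79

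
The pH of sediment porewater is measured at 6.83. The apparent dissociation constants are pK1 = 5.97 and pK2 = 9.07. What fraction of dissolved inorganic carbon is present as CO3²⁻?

α₂ = 0.00503

α₂ = 1 / (1 + [H⁺]/K2 + [H⁺]²/(K1K2)) = 1 / (1 + 10^+2.24 + 10^+1.38)
   = 1 / (1 + 173.78 + 23.988) = 1/198.77 = 0.005031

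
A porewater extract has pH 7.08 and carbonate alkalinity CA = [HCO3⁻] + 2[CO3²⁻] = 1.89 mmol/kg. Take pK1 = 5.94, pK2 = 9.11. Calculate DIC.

CA = [HCO3⁻] + 2[CO3²⁻] = (α₁ + 2α₂)·DIC
At pH 7.08: [H⁺]/K1 = 10^-1.14 = 0.072444, K2/[H⁺] = 10^-2.03 = 0.0093325
α₁ = 1/(1 + 0.072444 + 0.0093325) = 1/1.0818 = 0.9244; α₂ = α₁·K2/[H⁺] = 0.008627
α₁ + 2α₂ = 0.9417
DIC = CA / (α₁ + 2α₂) = 1.89 / 0.9417 = 2.01 mmol/kg

DIC = 2.01 mmol/kg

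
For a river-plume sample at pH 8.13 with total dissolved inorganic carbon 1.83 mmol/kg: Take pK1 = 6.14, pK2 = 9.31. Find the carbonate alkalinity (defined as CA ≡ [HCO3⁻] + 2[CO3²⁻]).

CA = 1.92 mmol/kg

CA = [HCO3⁻] + 2[CO3²⁻] = (α₁ + 2α₂)·DIC
At pH 8.13: [H⁺]/K1 = 10^-1.99 = 0.010233, K2/[H⁺] = 10^-1.18 = 0.066069
α₁ = 1/(1 + 0.010233 + 0.066069) = 1/1.0763 = 0.9291; α₂ = α₁·K2/[H⁺] = 0.06139
α₁ + 2α₂ = 1.0519
CA = 1.0519 × 1.83 = 1.92 mmol/kg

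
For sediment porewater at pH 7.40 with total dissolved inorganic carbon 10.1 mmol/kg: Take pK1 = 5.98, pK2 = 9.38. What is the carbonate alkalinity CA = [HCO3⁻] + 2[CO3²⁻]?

CA = 9.83 mmol/kg

CA = [HCO3⁻] + 2[CO3²⁻] = (α₁ + 2α₂)·DIC
At pH 7.40: [H⁺]/K1 = 10^-1.42 = 0.038019, K2/[H⁺] = 10^-1.98 = 0.010471
α₁ = 1/(1 + 0.038019 + 0.010471) = 1/1.0485 = 0.9538; α₂ = α₁·K2/[H⁺] = 0.009987
α₁ + 2α₂ = 0.9737
CA = 0.9737 × 10.1 = 9.83 mmol/kg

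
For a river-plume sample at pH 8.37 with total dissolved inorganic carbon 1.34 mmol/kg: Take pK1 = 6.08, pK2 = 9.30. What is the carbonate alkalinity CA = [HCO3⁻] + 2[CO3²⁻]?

CA = [HCO3⁻] + 2[CO3²⁻] = (α₁ + 2α₂)·DIC
At pH 8.37: [H⁺]/K1 = 10^-2.29 = 0.0051286, K2/[H⁺] = 10^-0.93 = 0.11749
α₁ = 1/(1 + 0.0051286 + 0.11749) = 1/1.1226 = 0.8908; α₂ = α₁·K2/[H⁺] = 0.1047
α₁ + 2α₂ = 1.1001
CA = 1.1001 × 1.34 = 1.47 mmol/kg

CA = 1.47 mmol/kg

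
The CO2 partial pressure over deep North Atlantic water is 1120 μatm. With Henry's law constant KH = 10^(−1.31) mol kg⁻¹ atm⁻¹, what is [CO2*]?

[CO2*] = 54.9 μmol/kg

KH = 10^(−1.31) = 4.898×10^-2 mol kg⁻¹ atm⁻¹
[CO2*] = KH · pCO2 = 4.898×10^-2 × 1120×10^-6 atm = 5.49×10^-5 mol/kg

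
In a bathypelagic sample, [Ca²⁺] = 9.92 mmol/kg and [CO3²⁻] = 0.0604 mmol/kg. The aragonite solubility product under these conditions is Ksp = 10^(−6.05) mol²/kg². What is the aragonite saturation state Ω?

Ksp = 10^(−6.05) = 8.913×10^-7
Ω = [Ca²⁺][CO3²⁻]/Ksp = (9.92×10^-3)(0.0604×10^-3) / 8.913×10^-7 = 0.672

Ω = 0.672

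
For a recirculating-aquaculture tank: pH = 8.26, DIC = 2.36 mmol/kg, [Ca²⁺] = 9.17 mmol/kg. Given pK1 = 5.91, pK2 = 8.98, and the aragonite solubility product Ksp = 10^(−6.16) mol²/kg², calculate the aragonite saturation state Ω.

Ω = 4.99

α₂ = 1 / (1 + [H⁺]/K2 + [H⁺]²/(K1K2)) = 1 / (1 + 10^+0.72 + 10^-1.63)
   = 1 / (1 + 5.2481 + 0.023442) = 1/6.2715 = 0.1595
[CO3²⁻] = α₂ × DIC = 0.1595 × 2.36 = 0.3763 mmol/kg
Ksp = 10^(−6.16) = 6.918×10^-7
Ω = [Ca²⁺][CO3²⁻]/Ksp = (9.17×10^-3)(3.763×10^-4) / 6.918×10^-7 = 4.99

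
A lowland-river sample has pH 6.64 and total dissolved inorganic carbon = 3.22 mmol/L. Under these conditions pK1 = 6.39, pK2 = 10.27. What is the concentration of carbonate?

[CO3²⁻] = 0.483 μmol/L

α₂ = 1 / (1 + [H⁺]/K2 + [H⁺]²/(K1K2)) = 1 / (1 + 10^+3.63 + 10^+3.38)
   = 1 / (1 + 4265.8 + 2398.8) = 1/6665.6 = 0.0001500
[CO3²⁻] = α₂ × DIC = 0.0001500 × 3.22 = 0.000483 mmol/L = 0.483 μmol/L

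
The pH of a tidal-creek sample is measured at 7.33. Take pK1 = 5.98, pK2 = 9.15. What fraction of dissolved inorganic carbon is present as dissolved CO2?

α₀ = 1 / (1 + K1/[H⁺] + K1K2/[H⁺]²) = 1 / (1 + 10^+1.35 + 10^-0.47)
   = 1 / (1 + 22.387 + 0.33884) = 1/23.726 = 0.04215

α₀ = 0.0421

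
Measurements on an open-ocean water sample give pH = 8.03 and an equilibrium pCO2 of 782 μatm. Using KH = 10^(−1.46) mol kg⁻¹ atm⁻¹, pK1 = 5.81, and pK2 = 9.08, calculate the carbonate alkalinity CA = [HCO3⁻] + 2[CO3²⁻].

CA = 5.30 mmol/kg

[CO2*] = KH · pCO2 = 10^(−1.46) × 782×10^-6 = 2.711×10^-5 mol/kg
α₀ = 1/(1 + K1/[H⁺] + K1K2/[H⁺]²) = 1/(1 + 10^+2.22 + 10^+1.17) = 0.005502
DIC = [CO2*]/α₀ = 2.711×10^-5 / 0.005502 = 4.928 mmol/kg
CA = (α₁ + 2α₂)·DIC = (0.9131 + 2×0.08138) × 4.928 = 5.30 mmol/kg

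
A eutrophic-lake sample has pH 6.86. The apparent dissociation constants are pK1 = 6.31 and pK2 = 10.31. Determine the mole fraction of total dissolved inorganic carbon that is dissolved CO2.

α₀ = 0.220

α₀ = 1 / (1 + K1/[H⁺] + K1K2/[H⁺]²) = 1 / (1 + 10^+0.55 + 10^-2.90)
   = 1 / (1 + 3.5481 + 0.0012589) = 1/4.5494 = 0.2198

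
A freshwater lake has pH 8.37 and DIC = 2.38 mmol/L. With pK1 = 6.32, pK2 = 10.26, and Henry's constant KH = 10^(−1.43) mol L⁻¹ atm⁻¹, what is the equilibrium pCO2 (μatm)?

pCO2 = 559 μatm

α₀ = 1 / (1 + K1/[H⁺] + K1K2/[H⁺]²) = 1 / (1 + 10^+2.05 + 10^+0.16)
   = 1 / (1 + 112.20 + 1.4454) = 1/114.65 = 0.008722
[CO2*] = α₀ × DIC = 0.008722 × 2.38 = 0.02076 mmol/L
pCO2 = [CO2*]/KH = 2.076×10^-5 / 3.715×10^-2 = 559 μatm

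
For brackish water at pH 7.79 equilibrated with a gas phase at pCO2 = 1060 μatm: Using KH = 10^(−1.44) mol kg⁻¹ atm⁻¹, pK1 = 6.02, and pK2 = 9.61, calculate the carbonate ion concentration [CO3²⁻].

[CO3²⁻] = 0.0343 mmol/kg

[CO2*] = KH · pCO2 = 10^(−1.44) × 1060×10^-6 = 3.849×10^-5 mol/kg
α₀ = 1/(1 + K1/[H⁺] + K1K2/[H⁺]²) = 1/(1 + 10^+1.77 + 10^-0.05) = 0.01645
DIC = [CO2*]/α₀ = 3.849×10^-5 / 0.01645 = 2.339 mmol/kg
[CO3²⁻] = α₂·DIC; α₂ = 0.01466, so [CO3²⁻] = 0.01466 × 2.339 = 0.0343 mmol/kg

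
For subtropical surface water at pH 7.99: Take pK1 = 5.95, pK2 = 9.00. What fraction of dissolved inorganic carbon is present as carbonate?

α₂ = 1 / (1 + [H⁺]/K2 + [H⁺]²/(K1K2)) = 1 / (1 + 10^+1.01 + 10^-1.03)
   = 1 / (1 + 10.233 + 0.093325) = 1/11.326 = 0.08829

α₂ = 0.0883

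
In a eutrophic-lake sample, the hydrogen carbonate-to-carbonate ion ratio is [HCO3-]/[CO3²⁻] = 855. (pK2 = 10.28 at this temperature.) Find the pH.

From K2 = [H⁺][CO3²⁻]/[HCO3-]:  pH = pK2 − log₁₀([HCO3-]/[CO3²⁻])
log₁₀(855) = +2.932
pH = 10.28 − (+2.932) = 7.35

pH = 7.35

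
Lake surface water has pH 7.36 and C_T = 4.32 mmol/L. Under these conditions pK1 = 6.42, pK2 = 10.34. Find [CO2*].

[CO2*] = 0.445 mmol/L

α₀ = 1 / (1 + K1/[H⁺] + K1K2/[H⁺]²) = 1 / (1 + 10^+0.94 + 10^-2.04)
   = 1 / (1 + 8.7096 + 0.0091201) = 1/9.7188 = 0.1029
[CO2*] = α₀ × DIC = 0.1029 × 4.32 = 0.445 mmol/L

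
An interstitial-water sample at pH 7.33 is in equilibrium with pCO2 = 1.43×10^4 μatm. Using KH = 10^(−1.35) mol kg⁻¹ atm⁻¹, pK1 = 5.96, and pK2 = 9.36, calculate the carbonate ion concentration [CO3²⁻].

[CO3²⁻] = 0.140 mmol/kg

[CO2*] = KH · pCO2 = 10^(−1.35) × 1.43×10^4×10^-6 = 6.388×10^-4 mol/kg
α₀ = 1/(1 + K1/[H⁺] + K1K2/[H⁺]²) = 1/(1 + 10^+1.37 + 10^-0.66) = 0.04055
DIC = [CO2*]/α₀ = 6.388×10^-4 / 0.04055 = 15.75 mmol/kg
[CO3²⁻] = α₂·DIC; α₂ = 0.008871, so [CO3²⁻] = 0.008871 × 15.75 = 0.140 mmol/kg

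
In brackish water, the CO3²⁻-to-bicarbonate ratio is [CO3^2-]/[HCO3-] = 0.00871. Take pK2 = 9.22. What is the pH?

From K2 = [H⁺][CO3^2-]/[HCO3-]:  pH = pK2 + log₁₀([CO3^2-]/[HCO3-])
log₁₀(0.00871) = -2.060
pH = 9.22 + (-2.060) = 7.16

pH = 7.16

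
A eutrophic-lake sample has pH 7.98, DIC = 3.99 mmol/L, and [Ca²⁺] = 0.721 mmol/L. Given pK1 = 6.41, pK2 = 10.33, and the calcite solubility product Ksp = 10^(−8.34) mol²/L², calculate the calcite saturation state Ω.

Ω = 2.73

α₂ = 1 / (1 + [H⁺]/K2 + [H⁺]²/(K1K2)) = 1 / (1 + 10^+2.35 + 10^+0.78)
   = 1 / (1 + 223.87 + 6.0256) = 1/230.90 = 0.004331
[CO3²⁻] = α₂ × DIC = 0.004331 × 3.99 = 0.01728 mmol/L = 17.28 μmol/L
Ksp = 10^(−8.34) = 4.571×10^-9
Ω = [Ca²⁺][CO3²⁻]/Ksp = (0.721×10^-3)(1.728×10^-5) / 4.571×10^-9 = 2.73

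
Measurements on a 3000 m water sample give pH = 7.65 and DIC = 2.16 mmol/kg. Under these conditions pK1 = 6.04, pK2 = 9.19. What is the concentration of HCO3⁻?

[HCO3⁻] = 2.05 mmol/kg

α₁ = 1 / (1 + [H⁺]/K1 + K2/[H⁺]) = 1 / (1 + 10^-1.61 + 10^-1.54)
   = 1 / (1 + 0.024547 + 0.028840) = 1/1.0534 = 0.9493
[HCO3⁻] = α₁ × DIC = 0.9493 × 2.16 = 2.05 mmol/kg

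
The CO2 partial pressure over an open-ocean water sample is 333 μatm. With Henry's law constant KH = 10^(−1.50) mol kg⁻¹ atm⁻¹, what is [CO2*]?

[CO2*] = 10.5 μmol/kg

KH = 10^(−1.50) = 3.162×10^-2 mol kg⁻¹ atm⁻¹
[CO2*] = KH · pCO2 = 3.162×10^-2 × 333×10^-6 atm = 1.05×10^-5 mol/kg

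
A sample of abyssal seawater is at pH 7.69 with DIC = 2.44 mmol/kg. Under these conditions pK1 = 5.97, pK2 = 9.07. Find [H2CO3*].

[CO2*] = 0.0438 mmol/kg

α₀ = 1 / (1 + K1/[H⁺] + K1K2/[H⁺]²) = 1 / (1 + 10^+1.72 + 10^+0.34)
   = 1 / (1 + 52.481 + 2.1878) = 1/55.669 = 0.01796
[CO2*] = α₀ × DIC = 0.01796 × 2.44 = 0.0438 mmol/kg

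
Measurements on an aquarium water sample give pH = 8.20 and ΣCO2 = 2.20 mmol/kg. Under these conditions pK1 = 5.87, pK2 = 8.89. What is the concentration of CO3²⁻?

[CO3²⁻] = 0.372 mmol/kg

α₂ = 1 / (1 + [H⁺]/K2 + [H⁺]²/(K1K2)) = 1 / (1 + 10^+0.69 + 10^-1.64)
   = 1 / (1 + 4.8978 + 0.022909) = 1/5.9207 = 0.1689
[CO3²⁻] = α₂ × DIC = 0.1689 × 2.20 = 0.372 mmol/kg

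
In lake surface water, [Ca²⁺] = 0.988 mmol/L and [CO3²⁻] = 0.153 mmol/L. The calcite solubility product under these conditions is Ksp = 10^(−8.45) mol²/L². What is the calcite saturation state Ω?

Ksp = 10^(−8.45) = 3.548×10^-9
Ω = [Ca²⁺][CO3²⁻]/Ksp = (0.988×10^-3)(0.153×10^-3) / 3.548×10^-9 = 42.6

Ω = 42.6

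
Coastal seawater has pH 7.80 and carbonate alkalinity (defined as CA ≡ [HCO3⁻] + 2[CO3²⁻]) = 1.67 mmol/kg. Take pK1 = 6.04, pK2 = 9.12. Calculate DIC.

DIC = 1.62 mmol/kg

CA = [HCO3⁻] + 2[CO3²⁻] = (α₁ + 2α₂)·DIC
At pH 7.80: [H⁺]/K1 = 10^-1.76 = 0.017378, K2/[H⁺] = 10^-1.32 = 0.047863
α₁ = 1/(1 + 0.017378 + 0.047863) = 1/1.0652 = 0.9388; α₂ = α₁·K2/[H⁺] = 0.04493
α₁ + 2α₂ = 1.0286
DIC = CA / (α₁ + 2α₂) = 1.67 / 1.0286 = 1.62 mmol/kg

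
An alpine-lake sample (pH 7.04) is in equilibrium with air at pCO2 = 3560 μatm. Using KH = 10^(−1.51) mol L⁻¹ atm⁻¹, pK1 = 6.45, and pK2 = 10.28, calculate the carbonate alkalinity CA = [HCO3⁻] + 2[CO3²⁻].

[CO2*] = KH · pCO2 = 10^(−1.51) × 3560×10^-6 = 1.100×10^-4 mol/L
α₀ = 1/(1 + K1/[H⁺] + K1K2/[H⁺]²) = 1/(1 + 10^+0.59 + 10^-2.65) = 0.2044
DIC = [CO2*]/α₀ = 1.100×10^-4 / 0.2044 = 0.5383 mmol/L
CA = (α₁ + 2α₂)·DIC = (0.7952 + 2×0.0004576) × 0.5383 = 0.428 mmol/L

CA = 0.428 mmol/L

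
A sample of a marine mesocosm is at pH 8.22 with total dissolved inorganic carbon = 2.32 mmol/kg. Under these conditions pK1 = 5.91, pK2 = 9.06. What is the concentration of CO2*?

α₀ = 1 / (1 + K1/[H⁺] + K1K2/[H⁺]²) = 1 / (1 + 10^+2.31 + 10^+1.47)
   = 1 / (1 + 204.17 + 29.512) = 1/234.69 = 0.004261
[CO2*] = α₀ × DIC = 0.004261 × 2.32 = 0.00989 mmol/kg = 9.89 μmol/kg

[CO2*] = 9.89 μmol/kg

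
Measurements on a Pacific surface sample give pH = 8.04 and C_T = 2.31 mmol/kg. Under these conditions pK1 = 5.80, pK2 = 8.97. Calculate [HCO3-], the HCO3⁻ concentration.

α₁ = 1 / (1 + [H⁺]/K1 + K2/[H⁺]) = 1 / (1 + 10^-2.24 + 10^-0.93)
   = 1 / (1 + 0.0057544 + 0.11749) = 1/1.1232 = 0.8903
[HCO3⁻] = α₁ × DIC = 0.8903 × 2.31 = 2.06 mmol/kg

[HCO3⁻] = 2.06 mmol/kg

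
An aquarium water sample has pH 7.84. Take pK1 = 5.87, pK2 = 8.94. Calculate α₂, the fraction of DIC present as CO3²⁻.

α₂ = 1 / (1 + [H⁺]/K2 + [H⁺]²/(K1K2)) = 1 / (1 + 10^+1.10 + 10^-0.87)
   = 1 / (1 + 12.589 + 0.13490) = 1/13.724 = 0.07286

α₂ = 0.0729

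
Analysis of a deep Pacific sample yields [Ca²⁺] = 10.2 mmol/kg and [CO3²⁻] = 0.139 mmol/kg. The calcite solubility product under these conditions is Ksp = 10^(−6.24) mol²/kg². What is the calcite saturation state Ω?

Ω = 2.46

Ksp = 10^(−6.24) = 5.754×10^-7
Ω = [Ca²⁺][CO3²⁻]/Ksp = (10.2×10^-3)(0.139×10^-3) / 5.754×10^-7 = 2.46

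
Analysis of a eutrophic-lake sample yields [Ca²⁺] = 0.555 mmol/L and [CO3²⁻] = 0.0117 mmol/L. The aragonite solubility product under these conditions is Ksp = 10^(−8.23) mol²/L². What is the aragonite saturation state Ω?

Ω = 1.10

Ksp = 10^(−8.23) = 5.888×10^-9
Ω = [Ca²⁺][CO3²⁻]/Ksp = (0.555×10^-3)(0.0117×10^-3) / 5.888×10^-9 = 1.10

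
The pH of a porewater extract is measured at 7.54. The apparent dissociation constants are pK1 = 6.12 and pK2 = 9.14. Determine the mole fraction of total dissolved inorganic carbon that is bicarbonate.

α₁ = 1 / (1 + [H⁺]/K1 + K2/[H⁺]) = 1 / (1 + 10^-1.42 + 10^-1.60)
   = 1 / (1 + 0.038019 + 0.025119) = 1/1.0631 = 0.9406

α₁ = 0.941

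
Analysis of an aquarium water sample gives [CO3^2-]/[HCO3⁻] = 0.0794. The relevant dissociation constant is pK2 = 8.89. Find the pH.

pH = 7.79

From K2 = [H⁺][CO3^2-]/[HCO3⁻]:  pH = pK2 + log₁₀([CO3^2-]/[HCO3⁻])
log₁₀(0.0794) = -1.100
pH = 8.89 + (-1.100) = 7.79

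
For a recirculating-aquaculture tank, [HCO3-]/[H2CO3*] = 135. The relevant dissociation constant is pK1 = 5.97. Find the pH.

From K1 = [H⁺][HCO3-]/[H2CO3*]:  pH = pK1 + log₁₀([HCO3-]/[H2CO3*])
log₁₀(135) = +2.130
pH = 5.97 + (+2.130) = 8.10

pH = 8.10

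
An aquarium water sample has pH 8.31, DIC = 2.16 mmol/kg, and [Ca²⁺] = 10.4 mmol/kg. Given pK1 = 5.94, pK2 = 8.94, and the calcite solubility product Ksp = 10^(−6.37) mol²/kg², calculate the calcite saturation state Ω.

α₂ = 1 / (1 + [H⁺]/K2 + [H⁺]²/(K1K2)) = 1 / (1 + 10^+0.63 + 10^-1.74)
   = 1 / (1 + 4.2658 + 0.018197) = 1/5.2840 = 0.1893
[CO3²⁻] = α₂ × DIC = 0.1893 × 2.16 = 0.4088 mmol/kg
Ksp = 10^(−6.37) = 4.266×10^-7
Ω = [Ca²⁺][CO3²⁻]/Ksp = (10.4×10^-3)(4.088×10^-4) / 4.266×10^-7 = 9.97

Ω = 9.97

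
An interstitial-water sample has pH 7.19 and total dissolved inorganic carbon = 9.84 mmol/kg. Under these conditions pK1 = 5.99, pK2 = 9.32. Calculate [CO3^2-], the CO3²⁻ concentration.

[CO3²⁻] = 0.0681 mmol/kg

α₂ = 1 / (1 + [H⁺]/K2 + [H⁺]²/(K1K2)) = 1 / (1 + 10^+2.13 + 10^+0.93)
   = 1 / (1 + 134.90 + 8.5114) = 1/144.41 = 0.006925
[CO3²⁻] = α₂ × DIC = 0.006925 × 9.84 = 0.0681 mmol/kg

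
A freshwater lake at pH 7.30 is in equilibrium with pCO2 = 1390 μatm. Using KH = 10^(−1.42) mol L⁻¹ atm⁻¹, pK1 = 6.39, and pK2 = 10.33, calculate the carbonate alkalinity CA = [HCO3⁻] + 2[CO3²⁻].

[CO2*] = KH · pCO2 = 10^(−1.42) × 1390×10^-6 = 5.285×10^-5 mol/L
α₀ = 1/(1 + K1/[H⁺] + K1K2/[H⁺]²) = 1/(1 + 10^+0.91 + 10^-2.12) = 0.1095
DIC = [CO2*]/α₀ = 5.285×10^-5 / 0.1095 = 0.4828 mmol/L
CA = (α₁ + 2α₂)·DIC = (0.8897 + 2×0.0008303) × 0.4828 = 0.430 mmol/L

CA = 0.430 mmol/L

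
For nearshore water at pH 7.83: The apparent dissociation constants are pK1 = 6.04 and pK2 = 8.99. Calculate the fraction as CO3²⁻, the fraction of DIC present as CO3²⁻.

α₂ = 1 / (1 + [H⁺]/K2 + [H⁺]²/(K1K2)) = 1 / (1 + 10^+1.16 + 10^-0.63)
   = 1 / (1 + 14.454 + 0.23442) = 1/15.689 = 0.06374

α₂ = 0.0637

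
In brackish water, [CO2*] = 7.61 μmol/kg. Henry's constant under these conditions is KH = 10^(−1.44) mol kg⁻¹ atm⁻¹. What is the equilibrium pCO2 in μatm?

pCO2 = 210 μatm

KH = 10^(−1.44) = 3.631×10^-2 mol kg⁻¹ atm⁻¹
pCO2 = [CO2*]/KH = 7.61×10^-6 / 3.631×10^-2 = 2.10×10^-4 atm = 210 μatm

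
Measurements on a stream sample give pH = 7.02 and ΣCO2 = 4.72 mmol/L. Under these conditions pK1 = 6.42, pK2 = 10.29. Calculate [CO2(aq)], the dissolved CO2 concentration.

[CO2*] = 0.947 mmol/L

α₀ = 1 / (1 + K1/[H⁺] + K1K2/[H⁺]²) = 1 / (1 + 10^+0.60 + 10^-2.67)
   = 1 / (1 + 3.9811 + 0.0021380) = 1/4.9832 = 0.2007
[CO2*] = α₀ × DIC = 0.2007 × 4.72 = 0.947 mmol/L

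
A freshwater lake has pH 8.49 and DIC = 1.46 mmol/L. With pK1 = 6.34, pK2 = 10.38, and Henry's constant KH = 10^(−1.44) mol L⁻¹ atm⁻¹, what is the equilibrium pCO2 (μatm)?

pCO2 = 279 μatm

α₀ = 1 / (1 + K1/[H⁺] + K1K2/[H⁺]²) = 1 / (1 + 10^+2.15 + 10^+0.26)
   = 1 / (1 + 141.25 + 1.8197) = 1/144.07 = 0.006941
[CO2*] = α₀ × DIC = 0.006941 × 1.46 = 0.01013 mmol/L = 10.13 μmol/L
pCO2 = [CO2*]/KH = 1.013×10^-5 / 3.631×10^-2 = 279 μatm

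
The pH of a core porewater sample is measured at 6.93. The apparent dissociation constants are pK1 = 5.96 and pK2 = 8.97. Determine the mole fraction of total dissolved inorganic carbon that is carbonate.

α₂ = 1 / (1 + [H⁺]/K2 + [H⁺]²/(K1K2)) = 1 / (1 + 10^+2.04 + 10^+1.07)
   = 1 / (1 + 109.65 + 11.749) = 1/122.40 = 0.008170

α₂ = 0.00817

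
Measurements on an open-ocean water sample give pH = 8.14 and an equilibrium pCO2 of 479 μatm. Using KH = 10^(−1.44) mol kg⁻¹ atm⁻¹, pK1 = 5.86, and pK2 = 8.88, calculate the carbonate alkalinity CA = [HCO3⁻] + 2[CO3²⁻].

CA = 4.52 mmol/kg

[CO2*] = KH · pCO2 = 10^(−1.44) × 479×10^-6 = 1.739×10^-5 mol/kg
α₀ = 1/(1 + K1/[H⁺] + K1K2/[H⁺]²) = 1/(1 + 10^+2.28 + 10^+1.54) = 0.004420
DIC = [CO2*]/α₀ = 1.739×10^-5 / 0.004420 = 3.934 mmol/kg
CA = (α₁ + 2α₂)·DIC = (0.8423 + 2×0.1533) × 3.934 = 4.52 mmol/kg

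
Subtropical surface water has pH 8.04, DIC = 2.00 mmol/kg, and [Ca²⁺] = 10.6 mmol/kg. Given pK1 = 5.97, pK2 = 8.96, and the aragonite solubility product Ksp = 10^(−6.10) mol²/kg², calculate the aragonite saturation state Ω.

Ω = 2.84

α₂ = 1 / (1 + [H⁺]/K2 + [H⁺]²/(K1K2)) = 1 / (1 + 10^+0.92 + 10^-1.15)
   = 1 / (1 + 8.3176 + 0.070795) = 1/9.3884 = 0.1065
[CO3²⁻] = α₂ × DIC = 0.1065 × 2.00 = 0.2130 mmol/kg
Ksp = 10^(−6.10) = 7.943×10^-7
Ω = [Ca²⁺][CO3²⁻]/Ksp = (10.6×10^-3)(2.130×10^-4) / 7.943×10^-7 = 2.84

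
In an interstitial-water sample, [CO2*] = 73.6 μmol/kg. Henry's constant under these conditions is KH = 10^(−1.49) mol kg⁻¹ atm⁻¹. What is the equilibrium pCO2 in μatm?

pCO2 = 2270 μatm

KH = 10^(−1.49) = 3.236×10^-2 mol kg⁻¹ atm⁻¹
pCO2 = [CO2*]/KH = 73.6×10^-6 / 3.236×10^-2 = 2.27×10^-3 atm = 2270 μatm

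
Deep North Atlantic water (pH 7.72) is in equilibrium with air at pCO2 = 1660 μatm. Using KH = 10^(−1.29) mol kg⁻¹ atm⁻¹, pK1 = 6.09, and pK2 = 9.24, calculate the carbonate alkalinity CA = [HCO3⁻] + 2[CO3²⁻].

[CO2*] = KH · pCO2 = 10^(−1.29) × 1660×10^-6 = 8.513×10^-5 mol/kg
α₀ = 1/(1 + K1/[H⁺] + K1K2/[H⁺]²) = 1/(1 + 10^+1.63 + 10^+0.11) = 0.02225
DIC = [CO2*]/α₀ = 8.513×10^-5 / 0.02225 = 3.826 mmol/kg
CA = (α₁ + 2α₂)·DIC = (0.9491 + 2×0.02866) × 3.826 = 3.85 mmol/kg

CA = 3.85 mmol/kg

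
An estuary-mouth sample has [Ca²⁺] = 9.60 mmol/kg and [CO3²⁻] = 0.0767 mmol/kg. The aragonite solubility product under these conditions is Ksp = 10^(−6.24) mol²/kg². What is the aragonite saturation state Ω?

Ω = 1.28

Ksp = 10^(−6.24) = 5.754×10^-7
Ω = [Ca²⁺][CO3²⁻]/Ksp = (9.60×10^-3)(0.0767×10^-3) / 5.754×10^-7 = 1.28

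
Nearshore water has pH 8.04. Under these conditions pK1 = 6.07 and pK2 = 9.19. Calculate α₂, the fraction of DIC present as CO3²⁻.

α₂ = 1 / (1 + [H⁺]/K2 + [H⁺]²/(K1K2)) = 1 / (1 + 10^+1.15 + 10^-0.82)
   = 1 / (1 + 14.125 + 0.15136) = 1/15.277 = 0.06546

α₂ = 0.0655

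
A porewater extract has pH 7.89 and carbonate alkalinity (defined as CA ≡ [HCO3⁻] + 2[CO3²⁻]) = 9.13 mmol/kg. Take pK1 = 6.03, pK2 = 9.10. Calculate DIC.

DIC = 8.74 mmol/kg

CA = [HCO3⁻] + 2[CO3²⁻] = (α₁ + 2α₂)·DIC
At pH 7.89: [H⁺]/K1 = 10^-1.86 = 0.013804, K2/[H⁺] = 10^-1.21 = 0.061660
α₁ = 1/(1 + 0.013804 + 0.061660) = 1/1.0755 = 0.9298; α₂ = α₁·K2/[H⁺] = 0.05733
α₁ + 2α₂ = 1.0445
DIC = CA / (α₁ + 2α₂) = 9.13 / 1.0445 = 8.74 mmol/kg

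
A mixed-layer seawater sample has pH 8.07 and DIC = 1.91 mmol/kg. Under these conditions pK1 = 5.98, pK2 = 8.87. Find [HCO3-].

α₁ = 1 / (1 + [H⁺]/K1 + K2/[H⁺]) = 1 / (1 + 10^-2.09 + 10^-0.80)
   = 1 / (1 + 0.0081283 + 0.15849) = 1/1.1666 = 0.8572
[HCO3⁻] = α₁ × DIC = 0.8572 × 1.91 = 1.64 mmol/kg

[HCO3⁻] = 1.64 mmol/kg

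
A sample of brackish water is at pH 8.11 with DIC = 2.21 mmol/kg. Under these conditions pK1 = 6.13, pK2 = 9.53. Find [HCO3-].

[HCO3⁻] = 2.11 mmol/kg

α₁ = 1 / (1 + [H⁺]/K1 + K2/[H⁺]) = 1 / (1 + 10^-1.98 + 10^-1.42)
   = 1 / (1 + 0.010471 + 0.038019) = 1/1.0485 = 0.9538
[HCO3⁻] = α₁ × DIC = 0.9538 × 2.21 = 2.11 mmol/kg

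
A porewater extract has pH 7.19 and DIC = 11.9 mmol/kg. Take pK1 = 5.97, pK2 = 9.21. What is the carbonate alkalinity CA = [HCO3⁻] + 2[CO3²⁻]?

CA = [HCO3⁻] + 2[CO3²⁻] = (α₁ + 2α₂)·DIC
At pH 7.19: [H⁺]/K1 = 10^-1.22 = 0.060256, K2/[H⁺] = 10^-2.02 = 0.0095499
α₁ = 1/(1 + 0.060256 + 0.0095499) = 1/1.0698 = 0.9347; α₂ = α₁·K2/[H⁺] = 0.008927
α₁ + 2α₂ = 0.9526
CA = 0.9526 × 11.9 = 11.3 mmol/kg

CA = 11.3 mmol/kg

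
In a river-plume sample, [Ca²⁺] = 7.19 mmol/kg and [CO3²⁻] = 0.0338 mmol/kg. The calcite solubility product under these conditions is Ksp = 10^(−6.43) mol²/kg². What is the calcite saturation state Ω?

Ω = 0.654

Ksp = 10^(−6.43) = 3.715×10^-7
Ω = [Ca²⁺][CO3²⁻]/Ksp = (7.19×10^-3)(0.0338×10^-3) / 3.715×10^-7 = 0.654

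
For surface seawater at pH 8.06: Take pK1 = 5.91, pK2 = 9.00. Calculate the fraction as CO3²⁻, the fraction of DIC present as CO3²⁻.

α₂ = 1 / (1 + [H⁺]/K2 + [H⁺]²/(K1K2)) = 1 / (1 + 10^+0.94 + 10^-1.21)
   = 1 / (1 + 8.7096 + 0.061660) = 1/9.7713 = 0.1023

α₂ = 0.102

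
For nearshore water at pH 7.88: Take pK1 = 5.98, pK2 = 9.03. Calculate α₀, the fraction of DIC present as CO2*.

α₀ = 1 / (1 + K1/[H⁺] + K1K2/[H⁺]²) = 1 / (1 + 10^+1.90 + 10^+0.75)
   = 1 / (1 + 79.433 + 5.6234) = 1/86.056 = 0.01162

α₀ = 0.0116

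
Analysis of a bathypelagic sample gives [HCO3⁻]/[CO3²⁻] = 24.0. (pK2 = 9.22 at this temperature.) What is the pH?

From K2 = [H⁺][CO3²⁻]/[HCO3⁻]:  pH = pK2 − log₁₀([HCO3⁻]/[CO3²⁻])
log₁₀(24.0) = +1.380
pH = 9.22 − (+1.380) = 7.84

pH = 7.84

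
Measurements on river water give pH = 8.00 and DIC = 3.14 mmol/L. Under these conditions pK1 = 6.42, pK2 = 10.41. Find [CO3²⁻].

[CO3²⁻] = 11.9 μmol/L

α₂ = 1 / (1 + [H⁺]/K2 + [H⁺]²/(K1K2)) = 1 / (1 + 10^+2.41 + 10^+0.83)
   = 1 / (1 + 257.04 + 6.7608) = 1/264.80 = 0.003776
[CO3²⁻] = α₂ × DIC = 0.003776 × 3.14 = 0.0119 mmol/L = 11.9 μmol/L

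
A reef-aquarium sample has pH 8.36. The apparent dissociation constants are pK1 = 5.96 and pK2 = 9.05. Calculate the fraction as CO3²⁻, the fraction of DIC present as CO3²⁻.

α₂ = 1 / (1 + [H⁺]/K2 + [H⁺]²/(K1K2)) = 1 / (1 + 10^+0.69 + 10^-1.71)
   = 1 / (1 + 4.8978 + 0.019498) = 1/5.9173 = 0.1690

α₂ = 0.169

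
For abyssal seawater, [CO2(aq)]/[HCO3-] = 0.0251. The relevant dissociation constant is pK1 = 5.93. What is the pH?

pH = 7.53

From K1 = [H⁺][HCO3-]/[CO2(aq)]:  pH = pK1 − log₁₀([CO2(aq)]/[HCO3-])
log₁₀(0.0251) = -1.600
pH = 5.93 − (-1.600) = 7.53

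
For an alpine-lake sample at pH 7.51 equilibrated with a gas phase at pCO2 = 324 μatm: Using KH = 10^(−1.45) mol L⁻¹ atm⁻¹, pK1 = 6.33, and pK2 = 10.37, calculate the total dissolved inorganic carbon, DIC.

[CO2*] = KH · pCO2 = 10^(−1.45) × 324×10^-6 = 1.150×10^-5 mol/L
α₀ = 1/(1 + K1/[H⁺] + K1K2/[H⁺]²) = 1/(1 + 10^+1.18 + 10^-1.68) = 0.06189
DIC = [CO2*]/α₀ = 1.150×10^-5 / 0.06189 = 0.186 mmol/L

DIC = 0.186 mmol/L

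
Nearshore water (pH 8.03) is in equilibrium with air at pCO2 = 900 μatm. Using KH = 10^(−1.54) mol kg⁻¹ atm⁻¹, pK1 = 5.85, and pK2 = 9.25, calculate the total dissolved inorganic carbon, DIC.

DIC = 4.19 mmol/kg

[CO2*] = KH · pCO2 = 10^(−1.54) × 900×10^-6 = 2.596×10^-5 mol/kg
α₀ = 1/(1 + K1/[H⁺] + K1K2/[H⁺]²) = 1/(1 + 10^+2.18 + 10^+0.96) = 0.006193
DIC = [CO2*]/α₀ = 2.596×10^-5 / 0.006193 = 4.19 mmol/kg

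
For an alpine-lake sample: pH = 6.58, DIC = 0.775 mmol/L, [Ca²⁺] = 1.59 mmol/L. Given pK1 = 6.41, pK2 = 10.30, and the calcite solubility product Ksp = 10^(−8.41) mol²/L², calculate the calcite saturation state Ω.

α₂ = 1 / (1 + [H⁺]/K2 + [H⁺]²/(K1K2)) = 1 / (1 + 10^+3.72 + 10^+3.55)
   = 1 / (1 + 5248.1 + 3548.1) = 1/8797.2 = 0.0001137
[CO3²⁻] = α₂ × DIC = 0.0001137 × 0.775 = 8.810×10^-5 mmol/L = 0.08810 μmol/L
Ksp = 10^(−8.41) = 3.890×10^-9
Ω = [Ca²⁺][CO3²⁻]/Ksp = (1.59×10^-3)(8.810×10^-8) / 3.890×10^-9 = 0.0360

Ω = 0.0360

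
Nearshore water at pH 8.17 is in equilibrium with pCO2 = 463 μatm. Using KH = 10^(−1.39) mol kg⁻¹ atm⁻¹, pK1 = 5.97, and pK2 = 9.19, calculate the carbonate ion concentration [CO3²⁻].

[CO2*] = KH · pCO2 = 10^(−1.39) × 463×10^-6 = 1.886×10^-5 mol/kg
α₀ = 1/(1 + K1/[H⁺] + K1K2/[H⁺]²) = 1/(1 + 10^+2.20 + 10^+1.18) = 0.005727
DIC = [CO2*]/α₀ = 1.886×10^-5 / 0.005727 = 3.294 mmol/kg
[CO3²⁻] = α₂·DIC; α₂ = 0.08667, so [CO3²⁻] = 0.08667 × 3.294 = 0.285 mmol/kg

[CO3²⁻] = 0.285 mmol/kg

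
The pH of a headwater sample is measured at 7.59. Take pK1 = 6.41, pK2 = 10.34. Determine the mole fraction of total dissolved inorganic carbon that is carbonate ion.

α₂ = 0.00167

α₂ = 1 / (1 + [H⁺]/K2 + [H⁺]²/(K1K2)) = 1 / (1 + 10^+2.75 + 10^+1.57)
   = 1 / (1 + 562.34 + 37.154) = 1/600.49 = 0.001665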